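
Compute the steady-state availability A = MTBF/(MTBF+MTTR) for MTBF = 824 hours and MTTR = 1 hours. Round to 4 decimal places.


MTBF = 824
MTTR = 1
MTBF + MTTR = 825
A = 824 / 825
A = 0.9988

0.9988


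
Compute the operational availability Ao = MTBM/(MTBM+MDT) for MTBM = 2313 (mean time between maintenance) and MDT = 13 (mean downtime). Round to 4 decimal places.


MTBM = 2313
MDT = 13
MTBM + MDT = 2326
Ao = 2313 / 2326
Ao = 0.9944

0.9944


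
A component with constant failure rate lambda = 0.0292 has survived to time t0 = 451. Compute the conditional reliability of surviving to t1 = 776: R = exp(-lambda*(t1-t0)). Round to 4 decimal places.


lambda = 0.0292
t0 = 451, t1 = 776
t1 - t0 = 325
lambda * (t1-t0) = 0.0292 * 325 = 9.49
R = exp(-9.49)
R = 0.0001

0.0001


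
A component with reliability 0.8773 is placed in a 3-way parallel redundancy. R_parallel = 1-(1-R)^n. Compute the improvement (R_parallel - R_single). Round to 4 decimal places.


R_single = 0.8773, n = 3
1 - R_single = 0.1227
(1 - R_single)^n = 0.1227^3 = 0.0018
R_parallel = 1 - 0.0018 = 0.9982
Improvement = 0.9982 - 0.8773
Improvement = 0.1209

0.1209


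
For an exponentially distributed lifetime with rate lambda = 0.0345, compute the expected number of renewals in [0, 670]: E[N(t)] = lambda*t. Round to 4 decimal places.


lambda = 0.0345
t = 670
E[N(t)] = lambda * t
E[N(t)] = 0.0345 * 670
E[N(t)] = 23.115

23.115


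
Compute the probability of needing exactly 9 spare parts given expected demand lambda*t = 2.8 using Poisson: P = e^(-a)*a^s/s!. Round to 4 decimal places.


a = 2.8, s = 9
e^(-a) = e^(-2.8) = 0.0608
a^s = 2.8^9 = 10578.456
s! = 362880
P = 0.0608 * 10578.456 / 362880
P = 0.0018

0.0018


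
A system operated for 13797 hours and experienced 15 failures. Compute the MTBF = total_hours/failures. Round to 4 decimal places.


total_hours = 13797
failures = 15
MTBF = 13797 / 15
MTBF = 919.8

919.8


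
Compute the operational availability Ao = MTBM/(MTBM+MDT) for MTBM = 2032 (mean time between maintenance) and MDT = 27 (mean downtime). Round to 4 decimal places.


MTBM = 2032
MDT = 27
MTBM + MDT = 2059
Ao = 2032 / 2059
Ao = 0.9869

0.9869


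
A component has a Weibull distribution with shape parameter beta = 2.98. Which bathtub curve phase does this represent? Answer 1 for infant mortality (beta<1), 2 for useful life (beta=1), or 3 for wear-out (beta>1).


beta = 2.98
Compare beta to 1:
beta < 1 => infant mortality (phase 1)
beta = 1 => useful life (phase 2)
beta > 1 => wear-out (phase 3)
Since beta = 2.98, this is wear-out (increasing failure rate)
Phase = 3

3


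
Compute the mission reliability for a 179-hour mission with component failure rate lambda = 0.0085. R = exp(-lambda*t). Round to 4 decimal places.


lambda = 0.0085
mission_time = 179
lambda * t = 0.0085 * 179 = 1.5215
R = exp(-1.5215)
R = 0.2184

0.2184


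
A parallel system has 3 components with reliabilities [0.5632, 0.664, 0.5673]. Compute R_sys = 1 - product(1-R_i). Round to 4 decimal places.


Components: [0.5632, 0.664, 0.5673]
(1 - 0.5632) = 0.4368, running product = 0.4368
(1 - 0.664) = 0.336, running product = 0.1468
(1 - 0.5673) = 0.4327, running product = 0.0635
Product of (1-R_i) = 0.0635
R_sys = 1 - 0.0635 = 0.9365

0.9365


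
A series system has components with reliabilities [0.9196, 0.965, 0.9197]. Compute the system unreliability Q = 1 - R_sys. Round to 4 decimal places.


Components: [0.9196, 0.965, 0.9197]
After component 1: product = 0.9196
After component 2: product = 0.8874
After component 3: product = 0.8162
R_sys = 0.8162
Q = 1 - 0.8162 = 0.1838

0.1838


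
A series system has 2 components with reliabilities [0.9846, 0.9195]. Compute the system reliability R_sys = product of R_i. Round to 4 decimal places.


Components: [0.9846, 0.9195]
After component 1 (R=0.9846): product = 0.9846
After component 2 (R=0.9195): product = 0.9053
R_sys = 0.9053

0.9053


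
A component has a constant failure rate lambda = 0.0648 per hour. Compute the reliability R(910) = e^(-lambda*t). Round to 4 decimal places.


lambda = 0.0648
t = 910
lambda * t = 58.968
R(t) = e^(-58.968)
R(t) = 0.0

0.0


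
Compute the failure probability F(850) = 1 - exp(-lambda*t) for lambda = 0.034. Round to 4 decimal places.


lambda = 0.034, t = 850
lambda * t = 28.9
exp(-28.9) = 0.0
F(t) = 1 - 0.0
F(t) = 1.0

1.0


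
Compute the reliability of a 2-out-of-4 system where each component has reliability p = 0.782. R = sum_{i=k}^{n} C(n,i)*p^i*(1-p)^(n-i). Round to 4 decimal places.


k = 2, n = 4, p = 0.782
i=2: C(4,2)=6 * 0.782^2 * 0.218^2 = 0.1744
i=3: C(4,3)=4 * 0.782^3 * 0.218^1 = 0.417
i=4: C(4,4)=1 * 0.782^4 * 0.218^0 = 0.374
R = sum of terms = 0.9653

0.9653


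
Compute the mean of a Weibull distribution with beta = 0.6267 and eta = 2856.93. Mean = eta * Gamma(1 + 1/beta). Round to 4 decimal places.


beta = 0.6267, eta = 2856.93
1/beta = 1.5957
1 + 1/beta = 2.5957
Gamma(2.5957) = 1.425
Mean = 2856.93 * 1.425
Mean = 4071.0632

4071.0632


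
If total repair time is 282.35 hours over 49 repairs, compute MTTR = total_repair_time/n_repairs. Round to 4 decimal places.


total_repair_time = 282.35
n_repairs = 49
MTTR = 282.35 / 49
MTTR = 5.7622

5.7622


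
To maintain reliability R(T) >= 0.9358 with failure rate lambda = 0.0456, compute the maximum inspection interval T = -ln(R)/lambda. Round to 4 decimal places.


R_target = 0.9358
lambda = 0.0456
-ln(0.9358) = 0.0664
T = 0.0664 / 0.0456
T = 1.4551

1.4551


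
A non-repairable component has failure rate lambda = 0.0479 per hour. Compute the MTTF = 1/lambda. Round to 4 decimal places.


lambda = 0.0479
MTTF = 1 / 0.0479
MTTF = 20.8768

20.8768


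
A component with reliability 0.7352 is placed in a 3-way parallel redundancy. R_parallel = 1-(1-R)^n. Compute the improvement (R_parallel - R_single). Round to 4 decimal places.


R_single = 0.7352, n = 3
1 - R_single = 0.2648
(1 - R_single)^n = 0.2648^3 = 0.0186
R_parallel = 1 - 0.0186 = 0.9814
Improvement = 0.9814 - 0.7352
Improvement = 0.2462

0.2462


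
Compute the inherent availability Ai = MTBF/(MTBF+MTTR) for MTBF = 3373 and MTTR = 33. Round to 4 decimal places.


MTBF = 3373
MTTR = 33
MTBF + MTTR = 3406
Ai = 3373 / 3406
Ai = 0.9903

0.9903


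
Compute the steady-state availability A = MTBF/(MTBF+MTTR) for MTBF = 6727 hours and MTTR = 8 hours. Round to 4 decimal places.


MTBF = 6727
MTTR = 8
MTBF + MTTR = 6735
A = 6727 / 6735
A = 0.9988

0.9988


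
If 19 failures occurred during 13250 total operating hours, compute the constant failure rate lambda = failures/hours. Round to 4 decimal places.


failures = 19
total_hours = 13250
lambda = 19 / 13250
lambda = 0.0014

0.0014


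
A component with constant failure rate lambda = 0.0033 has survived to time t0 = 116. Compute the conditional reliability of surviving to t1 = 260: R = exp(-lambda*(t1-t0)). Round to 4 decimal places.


lambda = 0.0033
t0 = 116, t1 = 260
t1 - t0 = 144
lambda * (t1-t0) = 0.0033 * 144 = 0.4752
R = exp(-0.4752)
R = 0.6218

0.6218


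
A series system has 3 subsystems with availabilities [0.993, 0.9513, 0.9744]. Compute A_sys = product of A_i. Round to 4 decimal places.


Subsystems: [0.993, 0.9513, 0.9744]
After subsystem 1 (A=0.993): product = 0.993
After subsystem 2 (A=0.9513): product = 0.9446
After subsystem 3 (A=0.9744): product = 0.9205
A_sys = 0.9205

0.9205


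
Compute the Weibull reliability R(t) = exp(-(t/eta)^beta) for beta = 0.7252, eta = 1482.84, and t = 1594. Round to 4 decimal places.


beta = 0.7252, eta = 1482.84, t = 1594
t/eta = 1594 / 1482.84 = 1.075
(t/eta)^beta = 1.075^0.7252 = 1.0538
R(t) = exp(-1.0538)
R(t) = 0.3486

0.3486


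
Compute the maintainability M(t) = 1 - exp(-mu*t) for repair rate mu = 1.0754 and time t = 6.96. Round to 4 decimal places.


mu = 1.0754, t = 6.96
mu * t = 1.0754 * 6.96 = 7.4848
exp(-7.4848) = 0.0006
M(t) = 1 - 0.0006
M(t) = 0.9994

0.9994


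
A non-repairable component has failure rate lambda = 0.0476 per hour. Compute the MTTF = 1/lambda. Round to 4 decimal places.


lambda = 0.0476
MTTF = 1 / 0.0476
MTTF = 21.0084

21.0084


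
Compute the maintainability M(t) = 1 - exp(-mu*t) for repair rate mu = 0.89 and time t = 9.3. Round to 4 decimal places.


mu = 0.89, t = 9.3
mu * t = 0.89 * 9.3 = 8.277
exp(-8.277) = 0.0003
M(t) = 1 - 0.0003
M(t) = 0.9997

0.9997


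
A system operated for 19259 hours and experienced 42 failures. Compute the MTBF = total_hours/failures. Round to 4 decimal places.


total_hours = 19259
failures = 42
MTBF = 19259 / 42
MTBF = 458.5476

458.5476


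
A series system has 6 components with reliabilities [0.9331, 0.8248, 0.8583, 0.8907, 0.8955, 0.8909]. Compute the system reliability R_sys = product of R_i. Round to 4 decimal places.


Components: [0.9331, 0.8248, 0.8583, 0.8907, 0.8955, 0.8909]
After component 1 (R=0.9331): product = 0.9331
After component 2 (R=0.8248): product = 0.7696
After component 3 (R=0.8583): product = 0.6606
After component 4 (R=0.8907): product = 0.5884
After component 5 (R=0.8955): product = 0.5269
After component 6 (R=0.8909): product = 0.4694
R_sys = 0.4694

0.4694


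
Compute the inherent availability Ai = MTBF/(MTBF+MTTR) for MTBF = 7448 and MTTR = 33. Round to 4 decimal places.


MTBF = 7448
MTTR = 33
MTBF + MTTR = 7481
Ai = 7448 / 7481
Ai = 0.9956

0.9956


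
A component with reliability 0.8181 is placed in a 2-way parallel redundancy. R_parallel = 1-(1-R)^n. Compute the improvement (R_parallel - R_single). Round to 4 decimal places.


R_single = 0.8181, n = 2
1 - R_single = 0.1819
(1 - R_single)^n = 0.1819^2 = 0.0331
R_parallel = 1 - 0.0331 = 0.9669
Improvement = 0.9669 - 0.8181
Improvement = 0.1488

0.1488


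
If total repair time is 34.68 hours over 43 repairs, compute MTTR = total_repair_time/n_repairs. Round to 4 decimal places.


total_repair_time = 34.68
n_repairs = 43
MTTR = 34.68 / 43
MTTR = 0.8065

0.8065


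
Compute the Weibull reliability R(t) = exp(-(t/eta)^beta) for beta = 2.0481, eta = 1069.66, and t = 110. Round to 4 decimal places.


beta = 2.0481, eta = 1069.66, t = 110
t/eta = 110 / 1069.66 = 0.1028
(t/eta)^beta = 0.1028^2.0481 = 0.0095
R(t) = exp(-0.0095)
R(t) = 0.9906

0.9906


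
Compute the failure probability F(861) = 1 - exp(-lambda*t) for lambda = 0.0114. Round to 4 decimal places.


lambda = 0.0114, t = 861
lambda * t = 9.8154
exp(-9.8154) = 0.0001
F(t) = 1 - 0.0001
F(t) = 0.9999

0.9999


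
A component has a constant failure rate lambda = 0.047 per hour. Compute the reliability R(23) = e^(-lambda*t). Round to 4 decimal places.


lambda = 0.047
t = 23
lambda * t = 1.081
R(t) = e^(-1.081)
R(t) = 0.3393

0.3393


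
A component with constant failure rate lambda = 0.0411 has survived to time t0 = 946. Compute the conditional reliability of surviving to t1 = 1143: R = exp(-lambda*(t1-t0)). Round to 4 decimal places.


lambda = 0.0411
t0 = 946, t1 = 1143
t1 - t0 = 197
lambda * (t1-t0) = 0.0411 * 197 = 8.0967
R = exp(-8.0967)
R = 0.0003

0.0003


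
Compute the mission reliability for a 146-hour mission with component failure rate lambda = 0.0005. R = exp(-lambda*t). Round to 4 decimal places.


lambda = 0.0005
mission_time = 146
lambda * t = 0.0005 * 146 = 0.073
R = exp(-0.073)
R = 0.9296

0.9296


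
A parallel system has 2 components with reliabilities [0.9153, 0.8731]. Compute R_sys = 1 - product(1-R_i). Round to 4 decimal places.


Components: [0.9153, 0.8731]
(1 - 0.9153) = 0.0847, running product = 0.0847
(1 - 0.8731) = 0.1269, running product = 0.0107
Product of (1-R_i) = 0.0107
R_sys = 1 - 0.0107 = 0.9893

0.9893


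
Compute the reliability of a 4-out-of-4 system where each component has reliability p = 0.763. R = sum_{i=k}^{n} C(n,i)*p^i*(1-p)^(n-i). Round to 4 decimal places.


k = 4, n = 4, p = 0.763
i=4: C(4,4)=1 * 0.763^4 * 0.237^0 = 0.3389
R = sum of terms = 0.3389

0.3389


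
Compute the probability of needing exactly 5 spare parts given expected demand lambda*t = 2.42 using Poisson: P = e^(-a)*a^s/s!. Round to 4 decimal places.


a = 2.42, s = 5
e^(-a) = e^(-2.42) = 0.0889
a^s = 2.42^5 = 82.9998
s! = 120
P = 0.0889 * 82.9998 / 120
P = 0.0615

0.0615


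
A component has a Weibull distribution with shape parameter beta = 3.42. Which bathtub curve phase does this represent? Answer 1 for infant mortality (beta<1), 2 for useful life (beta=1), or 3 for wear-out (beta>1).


beta = 3.42
Compare beta to 1:
beta < 1 => infant mortality (phase 1)
beta = 1 => useful life (phase 2)
beta > 1 => wear-out (phase 3)
Since beta = 3.42, this is wear-out (increasing failure rate)
Phase = 3

3


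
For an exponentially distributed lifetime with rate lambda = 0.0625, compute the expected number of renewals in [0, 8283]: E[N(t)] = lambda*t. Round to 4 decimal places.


lambda = 0.0625
t = 8283
E[N(t)] = lambda * t
E[N(t)] = 0.0625 * 8283
E[N(t)] = 517.6875

517.6875


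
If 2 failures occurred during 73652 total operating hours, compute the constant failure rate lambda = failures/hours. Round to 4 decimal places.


failures = 2
total_hours = 73652
lambda = 2 / 73652
lambda = 0.0

0.0


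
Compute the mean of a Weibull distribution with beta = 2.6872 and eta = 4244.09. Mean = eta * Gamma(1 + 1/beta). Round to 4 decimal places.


beta = 2.6872, eta = 4244.09
1/beta = 0.3721
1 + 1/beta = 1.3721
Gamma(1.3721) = 0.8891
Mean = 4244.09 * 0.8891
Mean = 3773.5897

3773.5897


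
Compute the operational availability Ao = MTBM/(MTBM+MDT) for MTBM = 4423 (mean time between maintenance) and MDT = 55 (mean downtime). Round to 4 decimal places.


MTBM = 4423
MDT = 55
MTBM + MDT = 4478
Ao = 4423 / 4478
Ao = 0.9877

0.9877


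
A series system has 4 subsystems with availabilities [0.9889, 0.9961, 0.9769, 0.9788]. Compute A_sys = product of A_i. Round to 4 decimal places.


Subsystems: [0.9889, 0.9961, 0.9769, 0.9788]
After subsystem 1 (A=0.9889): product = 0.9889
After subsystem 2 (A=0.9961): product = 0.985
After subsystem 3 (A=0.9769): product = 0.9623
After subsystem 4 (A=0.9788): product = 0.9419
A_sys = 0.9419

0.9419


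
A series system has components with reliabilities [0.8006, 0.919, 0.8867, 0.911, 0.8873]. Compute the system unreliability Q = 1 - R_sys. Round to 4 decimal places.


Components: [0.8006, 0.919, 0.8867, 0.911, 0.8873]
After component 1: product = 0.8006
After component 2: product = 0.7358
After component 3: product = 0.6524
After component 4: product = 0.5943
After component 5: product = 0.5273
R_sys = 0.5273
Q = 1 - 0.5273 = 0.4727

0.4727


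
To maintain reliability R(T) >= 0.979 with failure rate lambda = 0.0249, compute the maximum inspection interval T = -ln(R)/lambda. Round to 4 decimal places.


R_target = 0.979
lambda = 0.0249
-ln(0.979) = 0.0212
T = 0.0212 / 0.0249
T = 0.8524

0.8524


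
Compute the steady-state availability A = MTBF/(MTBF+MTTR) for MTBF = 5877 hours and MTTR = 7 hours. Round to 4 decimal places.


MTBF = 5877
MTTR = 7
MTBF + MTTR = 5884
A = 5877 / 5884
A = 0.9988

0.9988


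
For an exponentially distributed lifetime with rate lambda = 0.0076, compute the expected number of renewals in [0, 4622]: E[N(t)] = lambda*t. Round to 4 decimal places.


lambda = 0.0076
t = 4622
E[N(t)] = lambda * t
E[N(t)] = 0.0076 * 4622
E[N(t)] = 35.1272

35.1272


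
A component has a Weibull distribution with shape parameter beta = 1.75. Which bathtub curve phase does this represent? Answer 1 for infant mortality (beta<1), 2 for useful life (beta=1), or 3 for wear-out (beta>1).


beta = 1.75
Compare beta to 1:
beta < 1 => infant mortality (phase 1)
beta = 1 => useful life (phase 2)
beta > 1 => wear-out (phase 3)
Since beta = 1.75, this is wear-out (increasing failure rate)
Phase = 3

3


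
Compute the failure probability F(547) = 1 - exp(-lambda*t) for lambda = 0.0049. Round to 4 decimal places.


lambda = 0.0049, t = 547
lambda * t = 2.6803
exp(-2.6803) = 0.0685
F(t) = 1 - 0.0685
F(t) = 0.9315

0.9315


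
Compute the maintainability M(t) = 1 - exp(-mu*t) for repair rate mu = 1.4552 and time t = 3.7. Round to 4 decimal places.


mu = 1.4552, t = 3.7
mu * t = 1.4552 * 3.7 = 5.3842
exp(-5.3842) = 0.0046
M(t) = 1 - 0.0046
M(t) = 0.9954

0.9954


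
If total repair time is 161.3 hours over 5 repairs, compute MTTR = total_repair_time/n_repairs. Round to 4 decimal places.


total_repair_time = 161.3
n_repairs = 5
MTTR = 161.3 / 5
MTTR = 32.26

32.26


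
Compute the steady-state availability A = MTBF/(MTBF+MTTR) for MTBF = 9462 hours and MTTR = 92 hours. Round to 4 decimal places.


MTBF = 9462
MTTR = 92
MTBF + MTTR = 9554
A = 9462 / 9554
A = 0.9904

0.9904


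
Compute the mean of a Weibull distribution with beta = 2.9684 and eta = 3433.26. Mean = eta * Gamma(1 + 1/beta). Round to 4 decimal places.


beta = 2.9684, eta = 3433.26
1/beta = 0.3369
1 + 1/beta = 1.3369
Gamma(1.3369) = 0.8926
Mean = 3433.26 * 0.8926
Mean = 3064.4159

3064.4159


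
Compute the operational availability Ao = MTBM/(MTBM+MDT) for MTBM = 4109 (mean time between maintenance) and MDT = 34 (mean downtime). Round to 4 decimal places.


MTBM = 4109
MDT = 34
MTBM + MDT = 4143
Ao = 4109 / 4143
Ao = 0.9918

0.9918


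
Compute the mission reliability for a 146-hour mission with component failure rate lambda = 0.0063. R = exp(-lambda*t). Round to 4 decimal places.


lambda = 0.0063
mission_time = 146
lambda * t = 0.0063 * 146 = 0.9198
R = exp(-0.9198)
R = 0.3986

0.3986


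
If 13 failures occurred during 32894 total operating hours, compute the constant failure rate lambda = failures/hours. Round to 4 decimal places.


failures = 13
total_hours = 32894
lambda = 13 / 32894
lambda = 0.0004

0.0004


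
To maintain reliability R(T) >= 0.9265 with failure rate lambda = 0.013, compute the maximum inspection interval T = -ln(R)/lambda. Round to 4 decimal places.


R_target = 0.9265
lambda = 0.013
-ln(0.9265) = 0.0763
T = 0.0763 / 0.013
T = 5.8724

5.8724


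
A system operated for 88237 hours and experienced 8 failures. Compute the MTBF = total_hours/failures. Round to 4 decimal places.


total_hours = 88237
failures = 8
MTBF = 88237 / 8
MTBF = 11029.625

11029.625


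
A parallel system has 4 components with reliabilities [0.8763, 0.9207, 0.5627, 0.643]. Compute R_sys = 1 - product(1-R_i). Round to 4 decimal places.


Components: [0.8763, 0.9207, 0.5627, 0.643]
(1 - 0.8763) = 0.1237, running product = 0.1237
(1 - 0.9207) = 0.0793, running product = 0.0098
(1 - 0.5627) = 0.4373, running product = 0.0043
(1 - 0.643) = 0.357, running product = 0.0015
Product of (1-R_i) = 0.0015
R_sys = 1 - 0.0015 = 0.9985

0.9985


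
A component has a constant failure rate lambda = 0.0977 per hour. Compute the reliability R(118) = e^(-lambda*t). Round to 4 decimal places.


lambda = 0.0977
t = 118
lambda * t = 11.5286
R(t) = e^(-11.5286)
R(t) = 0.0

0.0


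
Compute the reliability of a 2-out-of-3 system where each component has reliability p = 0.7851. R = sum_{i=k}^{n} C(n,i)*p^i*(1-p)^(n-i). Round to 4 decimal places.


k = 2, n = 3, p = 0.7851
i=2: C(3,2)=3 * 0.7851^2 * 0.2149^1 = 0.3974
i=3: C(3,3)=1 * 0.7851^3 * 0.2149^0 = 0.4839
R = sum of terms = 0.8813

0.8813


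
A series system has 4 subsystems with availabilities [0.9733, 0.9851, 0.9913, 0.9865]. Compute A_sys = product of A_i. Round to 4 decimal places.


Subsystems: [0.9733, 0.9851, 0.9913, 0.9865]
After subsystem 1 (A=0.9733): product = 0.9733
After subsystem 2 (A=0.9851): product = 0.9588
After subsystem 3 (A=0.9913): product = 0.9505
After subsystem 4 (A=0.9865): product = 0.9376
A_sys = 0.9376

0.9376


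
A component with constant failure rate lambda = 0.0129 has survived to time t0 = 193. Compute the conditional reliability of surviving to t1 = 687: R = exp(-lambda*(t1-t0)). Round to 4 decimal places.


lambda = 0.0129
t0 = 193, t1 = 687
t1 - t0 = 494
lambda * (t1-t0) = 0.0129 * 494 = 6.3726
R = exp(-6.3726)
R = 0.0017

0.0017


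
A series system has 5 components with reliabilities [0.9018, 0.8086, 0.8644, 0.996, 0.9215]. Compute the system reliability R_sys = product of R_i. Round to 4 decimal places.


Components: [0.9018, 0.8086, 0.8644, 0.996, 0.9215]
After component 1 (R=0.9018): product = 0.9018
After component 2 (R=0.8086): product = 0.7292
After component 3 (R=0.8644): product = 0.6303
After component 4 (R=0.996): product = 0.6278
After component 5 (R=0.9215): product = 0.5785
R_sys = 0.5785

0.5785


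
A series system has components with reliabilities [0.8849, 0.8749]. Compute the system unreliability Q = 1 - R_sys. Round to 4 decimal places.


Components: [0.8849, 0.8749]
After component 1: product = 0.8849
After component 2: product = 0.7742
R_sys = 0.7742
Q = 1 - 0.7742 = 0.2258

0.2258


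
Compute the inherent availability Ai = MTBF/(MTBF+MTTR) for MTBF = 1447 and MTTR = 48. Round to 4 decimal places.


MTBF = 1447
MTTR = 48
MTBF + MTTR = 1495
Ai = 1447 / 1495
Ai = 0.9679

0.9679


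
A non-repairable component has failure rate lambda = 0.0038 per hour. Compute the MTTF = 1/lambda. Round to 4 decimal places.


lambda = 0.0038
MTTF = 1 / 0.0038
MTTF = 263.1579

263.1579


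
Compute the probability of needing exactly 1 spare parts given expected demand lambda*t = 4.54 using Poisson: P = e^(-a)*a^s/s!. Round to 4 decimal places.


a = 4.54, s = 1
e^(-a) = e^(-4.54) = 0.0107
a^s = 4.54^1 = 4.54
s! = 1
P = 0.0107 * 4.54 / 1
P = 0.0485

0.0485


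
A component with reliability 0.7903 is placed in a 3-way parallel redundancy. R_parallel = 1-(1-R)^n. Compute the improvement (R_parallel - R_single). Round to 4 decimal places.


R_single = 0.7903, n = 3
1 - R_single = 0.2097
(1 - R_single)^n = 0.2097^3 = 0.0092
R_parallel = 1 - 0.0092 = 0.9908
Improvement = 0.9908 - 0.7903
Improvement = 0.2005

0.2005


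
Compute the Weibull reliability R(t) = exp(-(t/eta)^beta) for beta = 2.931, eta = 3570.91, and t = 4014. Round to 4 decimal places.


beta = 2.931, eta = 3570.91, t = 4014
t/eta = 4014 / 3570.91 = 1.1241
(t/eta)^beta = 1.1241^2.931 = 1.4089
R(t) = exp(-1.4089)
R(t) = 0.2444

0.2444


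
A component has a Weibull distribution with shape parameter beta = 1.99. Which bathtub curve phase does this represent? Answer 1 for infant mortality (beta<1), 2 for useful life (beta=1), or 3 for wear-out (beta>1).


beta = 1.99
Compare beta to 1:
beta < 1 => infant mortality (phase 1)
beta = 1 => useful life (phase 2)
beta > 1 => wear-out (phase 3)
Since beta = 1.99, this is wear-out (increasing failure rate)
Phase = 3

3


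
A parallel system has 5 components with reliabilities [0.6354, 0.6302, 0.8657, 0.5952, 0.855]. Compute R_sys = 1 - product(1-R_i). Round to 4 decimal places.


Components: [0.6354, 0.6302, 0.8657, 0.5952, 0.855]
(1 - 0.6354) = 0.3646, running product = 0.3646
(1 - 0.6302) = 0.3698, running product = 0.1348
(1 - 0.8657) = 0.1343, running product = 0.0181
(1 - 0.5952) = 0.4048, running product = 0.0073
(1 - 0.855) = 0.145, running product = 0.0011
Product of (1-R_i) = 0.0011
R_sys = 1 - 0.0011 = 0.9989

0.9989


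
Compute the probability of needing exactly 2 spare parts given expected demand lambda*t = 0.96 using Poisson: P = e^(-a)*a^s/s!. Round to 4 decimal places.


a = 0.96, s = 2
e^(-a) = e^(-0.96) = 0.3829
a^s = 0.96^2 = 0.9216
s! = 2
P = 0.3829 * 0.9216 / 2
P = 0.1764

0.1764


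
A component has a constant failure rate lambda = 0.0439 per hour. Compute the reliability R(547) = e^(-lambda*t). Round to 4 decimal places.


lambda = 0.0439
t = 547
lambda * t = 24.0133
R(t) = e^(-24.0133)
R(t) = 0.0

0.0


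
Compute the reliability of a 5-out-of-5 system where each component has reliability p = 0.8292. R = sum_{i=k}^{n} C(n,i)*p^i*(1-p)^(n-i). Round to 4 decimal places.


k = 5, n = 5, p = 0.8292
i=5: C(5,5)=1 * 0.8292^5 * 0.1708^0 = 0.392
R = sum of terms = 0.392

0.392


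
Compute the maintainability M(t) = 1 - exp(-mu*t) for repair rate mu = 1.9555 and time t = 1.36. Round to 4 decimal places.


mu = 1.9555, t = 1.36
mu * t = 1.9555 * 1.36 = 2.6595
exp(-2.6595) = 0.07
M(t) = 1 - 0.07
M(t) = 0.93

0.93


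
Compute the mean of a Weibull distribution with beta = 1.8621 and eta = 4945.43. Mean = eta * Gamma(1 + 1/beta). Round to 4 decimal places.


beta = 1.8621, eta = 4945.43
1/beta = 0.537
1 + 1/beta = 1.537
Gamma(1.537) = 0.888
Mean = 4945.43 * 0.888
Mean = 4391.4821

4391.4821


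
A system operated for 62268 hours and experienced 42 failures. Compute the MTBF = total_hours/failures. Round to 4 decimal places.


total_hours = 62268
failures = 42
MTBF = 62268 / 42
MTBF = 1482.5714

1482.5714


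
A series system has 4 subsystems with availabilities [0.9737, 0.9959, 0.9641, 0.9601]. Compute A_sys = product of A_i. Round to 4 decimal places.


Subsystems: [0.9737, 0.9959, 0.9641, 0.9601]
After subsystem 1 (A=0.9737): product = 0.9737
After subsystem 2 (A=0.9959): product = 0.9697
After subsystem 3 (A=0.9641): product = 0.9349
After subsystem 4 (A=0.9601): product = 0.8976
A_sys = 0.8976

0.8976


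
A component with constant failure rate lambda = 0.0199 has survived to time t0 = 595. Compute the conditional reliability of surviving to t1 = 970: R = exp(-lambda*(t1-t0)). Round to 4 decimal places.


lambda = 0.0199
t0 = 595, t1 = 970
t1 - t0 = 375
lambda * (t1-t0) = 0.0199 * 375 = 7.4625
R = exp(-7.4625)
R = 0.0006

0.0006


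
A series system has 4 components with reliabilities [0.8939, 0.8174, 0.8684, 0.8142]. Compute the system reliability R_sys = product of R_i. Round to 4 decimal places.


Components: [0.8939, 0.8174, 0.8684, 0.8142]
After component 1 (R=0.8939): product = 0.8939
After component 2 (R=0.8174): product = 0.7307
After component 3 (R=0.8684): product = 0.6345
After component 4 (R=0.8142): product = 0.5166
R_sys = 0.5166

0.5166


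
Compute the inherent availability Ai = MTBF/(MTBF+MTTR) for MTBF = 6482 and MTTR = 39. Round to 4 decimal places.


MTBF = 6482
MTTR = 39
MTBF + MTTR = 6521
Ai = 6482 / 6521
Ai = 0.994

0.994


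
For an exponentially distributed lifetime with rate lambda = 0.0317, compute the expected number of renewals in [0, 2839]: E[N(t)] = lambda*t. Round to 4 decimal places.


lambda = 0.0317
t = 2839
E[N(t)] = lambda * t
E[N(t)] = 0.0317 * 2839
E[N(t)] = 89.9963

89.9963


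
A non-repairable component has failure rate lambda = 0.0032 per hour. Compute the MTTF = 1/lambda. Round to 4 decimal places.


lambda = 0.0032
MTTF = 1 / 0.0032
MTTF = 312.5

312.5


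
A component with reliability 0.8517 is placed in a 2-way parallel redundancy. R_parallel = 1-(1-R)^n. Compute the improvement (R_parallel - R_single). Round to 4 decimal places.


R_single = 0.8517, n = 2
1 - R_single = 0.1483
(1 - R_single)^n = 0.1483^2 = 0.022
R_parallel = 1 - 0.022 = 0.978
Improvement = 0.978 - 0.8517
Improvement = 0.1263

0.1263


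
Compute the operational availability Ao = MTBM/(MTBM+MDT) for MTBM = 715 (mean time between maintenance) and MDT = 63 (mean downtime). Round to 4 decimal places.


MTBM = 715
MDT = 63
MTBM + MDT = 778
Ao = 715 / 778
Ao = 0.919

0.919


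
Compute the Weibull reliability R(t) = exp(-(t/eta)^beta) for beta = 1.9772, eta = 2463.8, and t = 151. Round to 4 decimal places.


beta = 1.9772, eta = 2463.8, t = 151
t/eta = 151 / 2463.8 = 0.0613
(t/eta)^beta = 0.0613^1.9772 = 0.004
R(t) = exp(-0.004)
R(t) = 0.996

0.996


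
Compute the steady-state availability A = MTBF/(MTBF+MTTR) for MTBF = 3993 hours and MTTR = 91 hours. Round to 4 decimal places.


MTBF = 3993
MTTR = 91
MTBF + MTTR = 4084
A = 3993 / 4084
A = 0.9777

0.9777


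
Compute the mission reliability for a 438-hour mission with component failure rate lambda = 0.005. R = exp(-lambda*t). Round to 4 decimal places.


lambda = 0.005
mission_time = 438
lambda * t = 0.005 * 438 = 2.19
R = exp(-2.19)
R = 0.1119

0.1119


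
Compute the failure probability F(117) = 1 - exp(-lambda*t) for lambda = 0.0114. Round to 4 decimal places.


lambda = 0.0114, t = 117
lambda * t = 1.3338
exp(-1.3338) = 0.2635
F(t) = 1 - 0.2635
F(t) = 0.7365

0.7365


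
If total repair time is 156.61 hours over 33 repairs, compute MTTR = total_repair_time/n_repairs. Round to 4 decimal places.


total_repair_time = 156.61
n_repairs = 33
MTTR = 156.61 / 33
MTTR = 4.7458

4.7458


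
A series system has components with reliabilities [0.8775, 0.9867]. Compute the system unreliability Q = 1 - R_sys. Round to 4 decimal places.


Components: [0.8775, 0.9867]
After component 1: product = 0.8775
After component 2: product = 0.8658
R_sys = 0.8658
Q = 1 - 0.8658 = 0.1342

0.1342


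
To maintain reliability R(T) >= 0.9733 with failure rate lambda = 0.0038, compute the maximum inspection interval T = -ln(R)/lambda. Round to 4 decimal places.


R_target = 0.9733
lambda = 0.0038
-ln(0.9733) = 0.0271
T = 0.0271 / 0.0038
T = 7.1218

7.1218


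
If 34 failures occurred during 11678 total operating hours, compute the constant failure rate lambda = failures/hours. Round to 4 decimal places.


failures = 34
total_hours = 11678
lambda = 34 / 11678
lambda = 0.0029

0.0029


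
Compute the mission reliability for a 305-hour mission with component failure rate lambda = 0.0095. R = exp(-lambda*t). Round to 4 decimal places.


lambda = 0.0095
mission_time = 305
lambda * t = 0.0095 * 305 = 2.8975
R = exp(-2.8975)
R = 0.0552

0.0552


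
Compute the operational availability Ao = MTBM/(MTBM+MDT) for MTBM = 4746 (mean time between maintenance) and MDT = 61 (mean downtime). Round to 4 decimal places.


MTBM = 4746
MDT = 61
MTBM + MDT = 4807
Ao = 4746 / 4807
Ao = 0.9873

0.9873


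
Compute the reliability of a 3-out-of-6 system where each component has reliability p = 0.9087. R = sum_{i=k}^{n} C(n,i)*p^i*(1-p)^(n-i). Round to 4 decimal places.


k = 3, n = 6, p = 0.9087
i=3: C(6,3)=20 * 0.9087^3 * 0.0913^3 = 0.0114
i=4: C(6,4)=15 * 0.9087^4 * 0.0913^2 = 0.0853
i=5: C(6,5)=6 * 0.9087^5 * 0.0913^1 = 0.3394
i=6: C(6,6)=1 * 0.9087^6 * 0.0913^0 = 0.563
R = sum of terms = 0.9991

0.9991


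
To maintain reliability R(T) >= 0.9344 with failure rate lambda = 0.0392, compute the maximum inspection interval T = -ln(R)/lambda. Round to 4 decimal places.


R_target = 0.9344
lambda = 0.0392
-ln(0.9344) = 0.0679
T = 0.0679 / 0.0392
T = 1.7309

1.7309


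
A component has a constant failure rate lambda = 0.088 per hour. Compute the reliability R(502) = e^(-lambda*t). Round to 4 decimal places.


lambda = 0.088
t = 502
lambda * t = 44.176
R(t) = e^(-44.176)
R(t) = 0.0

0.0


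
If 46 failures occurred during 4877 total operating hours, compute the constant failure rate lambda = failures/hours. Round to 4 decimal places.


failures = 46
total_hours = 4877
lambda = 46 / 4877
lambda = 0.0094

0.0094


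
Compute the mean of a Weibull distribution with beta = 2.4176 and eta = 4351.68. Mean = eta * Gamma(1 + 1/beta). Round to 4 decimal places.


beta = 2.4176, eta = 4351.68
1/beta = 0.4136
1 + 1/beta = 1.4136
Gamma(1.4136) = 0.8866
Mean = 4351.68 * 0.8866
Mean = 3858.2243

3858.2243


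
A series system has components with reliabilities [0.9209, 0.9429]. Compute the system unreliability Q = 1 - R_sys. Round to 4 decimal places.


Components: [0.9209, 0.9429]
After component 1: product = 0.9209
After component 2: product = 0.8683
R_sys = 0.8683
Q = 1 - 0.8683 = 0.1317

0.1317


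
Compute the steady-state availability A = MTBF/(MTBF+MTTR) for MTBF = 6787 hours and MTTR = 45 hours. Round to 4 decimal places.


MTBF = 6787
MTTR = 45
MTBF + MTTR = 6832
A = 6787 / 6832
A = 0.9934

0.9934


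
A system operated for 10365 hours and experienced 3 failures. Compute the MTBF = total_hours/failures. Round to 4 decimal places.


total_hours = 10365
failures = 3
MTBF = 10365 / 3
MTBF = 3455.0

3455.0


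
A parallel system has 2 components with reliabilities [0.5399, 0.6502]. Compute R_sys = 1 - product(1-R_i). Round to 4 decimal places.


Components: [0.5399, 0.6502]
(1 - 0.5399) = 0.4601, running product = 0.4601
(1 - 0.6502) = 0.3498, running product = 0.1609
Product of (1-R_i) = 0.1609
R_sys = 1 - 0.1609 = 0.8391

0.8391


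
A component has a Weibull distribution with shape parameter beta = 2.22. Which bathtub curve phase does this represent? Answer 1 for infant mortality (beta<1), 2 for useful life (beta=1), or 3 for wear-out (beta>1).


beta = 2.22
Compare beta to 1:
beta < 1 => infant mortality (phase 1)
beta = 1 => useful life (phase 2)
beta > 1 => wear-out (phase 3)
Since beta = 2.22, this is wear-out (increasing failure rate)
Phase = 3

3


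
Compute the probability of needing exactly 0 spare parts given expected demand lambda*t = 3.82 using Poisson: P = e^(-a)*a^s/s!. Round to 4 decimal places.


a = 3.82, s = 0
e^(-a) = e^(-3.82) = 0.0219
a^s = 3.82^0 = 1.0
s! = 1
P = 0.0219 * 1.0 / 1
P = 0.0219

0.0219


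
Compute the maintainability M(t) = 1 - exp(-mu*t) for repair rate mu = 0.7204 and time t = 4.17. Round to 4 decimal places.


mu = 0.7204, t = 4.17
mu * t = 0.7204 * 4.17 = 3.0041
exp(-3.0041) = 0.0496
M(t) = 1 - 0.0496
M(t) = 0.9504

0.9504


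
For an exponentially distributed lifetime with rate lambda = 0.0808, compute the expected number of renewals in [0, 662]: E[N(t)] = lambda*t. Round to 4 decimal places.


lambda = 0.0808
t = 662
E[N(t)] = lambda * t
E[N(t)] = 0.0808 * 662
E[N(t)] = 53.4896

53.4896


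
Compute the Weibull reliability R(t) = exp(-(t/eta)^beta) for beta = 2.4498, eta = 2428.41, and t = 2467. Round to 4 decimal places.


beta = 2.4498, eta = 2428.41, t = 2467
t/eta = 2467 / 2428.41 = 1.0159
(t/eta)^beta = 1.0159^2.4498 = 1.0394
R(t) = exp(-1.0394)
R(t) = 0.3537

0.3537


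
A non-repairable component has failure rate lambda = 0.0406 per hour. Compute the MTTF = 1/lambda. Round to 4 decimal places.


lambda = 0.0406
MTTF = 1 / 0.0406
MTTF = 24.6305

24.6305


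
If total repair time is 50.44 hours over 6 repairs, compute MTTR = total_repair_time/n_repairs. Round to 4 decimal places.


total_repair_time = 50.44
n_repairs = 6
MTTR = 50.44 / 6
MTTR = 8.4067

8.4067


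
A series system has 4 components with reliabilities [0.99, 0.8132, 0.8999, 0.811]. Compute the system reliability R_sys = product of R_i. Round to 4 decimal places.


Components: [0.99, 0.8132, 0.8999, 0.811]
After component 1 (R=0.99): product = 0.99
After component 2 (R=0.8132): product = 0.8051
After component 3 (R=0.8999): product = 0.7245
After component 4 (R=0.811): product = 0.5876
R_sys = 0.5876

0.5876


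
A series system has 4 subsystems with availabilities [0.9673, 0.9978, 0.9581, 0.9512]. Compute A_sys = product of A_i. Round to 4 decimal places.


Subsystems: [0.9673, 0.9978, 0.9581, 0.9512]
After subsystem 1 (A=0.9673): product = 0.9673
After subsystem 2 (A=0.9978): product = 0.9652
After subsystem 3 (A=0.9581): product = 0.9247
After subsystem 4 (A=0.9512): product = 0.8796
A_sys = 0.8796

0.8796


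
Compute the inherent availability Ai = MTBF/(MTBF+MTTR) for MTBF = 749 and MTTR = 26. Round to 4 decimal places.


MTBF = 749
MTTR = 26
MTBF + MTTR = 775
Ai = 749 / 775
Ai = 0.9665

0.9665


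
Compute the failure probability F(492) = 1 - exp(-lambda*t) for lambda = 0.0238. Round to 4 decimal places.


lambda = 0.0238, t = 492
lambda * t = 11.7096
exp(-11.7096) = 0.0
F(t) = 1 - 0.0
F(t) = 1.0

1.0


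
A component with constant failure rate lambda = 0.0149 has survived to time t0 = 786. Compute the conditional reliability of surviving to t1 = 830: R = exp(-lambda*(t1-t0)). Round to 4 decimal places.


lambda = 0.0149
t0 = 786, t1 = 830
t1 - t0 = 44
lambda * (t1-t0) = 0.0149 * 44 = 0.6556
R = exp(-0.6556)
R = 0.5191

0.5191


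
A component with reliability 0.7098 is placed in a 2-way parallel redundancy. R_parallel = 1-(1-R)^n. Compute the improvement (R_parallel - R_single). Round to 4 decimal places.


R_single = 0.7098, n = 2
1 - R_single = 0.2902
(1 - R_single)^n = 0.2902^2 = 0.0842
R_parallel = 1 - 0.0842 = 0.9158
Improvement = 0.9158 - 0.7098
Improvement = 0.206

0.206


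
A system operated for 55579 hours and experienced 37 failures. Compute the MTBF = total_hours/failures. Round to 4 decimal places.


total_hours = 55579
failures = 37
MTBF = 55579 / 37
MTBF = 1502.1351

1502.1351


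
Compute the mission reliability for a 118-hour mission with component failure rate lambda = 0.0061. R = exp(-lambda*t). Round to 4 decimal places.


lambda = 0.0061
mission_time = 118
lambda * t = 0.0061 * 118 = 0.7198
R = exp(-0.7198)
R = 0.4868

0.4868


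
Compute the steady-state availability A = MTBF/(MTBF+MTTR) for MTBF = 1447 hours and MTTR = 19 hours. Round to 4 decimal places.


MTBF = 1447
MTTR = 19
MTBF + MTTR = 1466
A = 1447 / 1466
A = 0.987

0.987


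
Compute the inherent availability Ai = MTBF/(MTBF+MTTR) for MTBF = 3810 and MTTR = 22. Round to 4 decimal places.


MTBF = 3810
MTTR = 22
MTBF + MTTR = 3832
Ai = 3810 / 3832
Ai = 0.9943

0.9943


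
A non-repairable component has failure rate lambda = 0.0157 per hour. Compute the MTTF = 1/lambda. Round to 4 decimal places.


lambda = 0.0157
MTTF = 1 / 0.0157
MTTF = 63.6943

63.6943


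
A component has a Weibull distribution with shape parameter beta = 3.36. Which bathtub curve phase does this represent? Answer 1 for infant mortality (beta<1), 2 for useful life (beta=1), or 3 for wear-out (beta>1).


beta = 3.36
Compare beta to 1:
beta < 1 => infant mortality (phase 1)
beta = 1 => useful life (phase 2)
beta > 1 => wear-out (phase 3)
Since beta = 3.36, this is wear-out (increasing failure rate)
Phase = 3

3


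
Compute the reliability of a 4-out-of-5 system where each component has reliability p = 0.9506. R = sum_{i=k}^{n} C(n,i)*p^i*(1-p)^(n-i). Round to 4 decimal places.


k = 4, n = 5, p = 0.9506
i=4: C(5,4)=5 * 0.9506^4 * 0.0494^1 = 0.2017
i=5: C(5,5)=1 * 0.9506^5 * 0.0494^0 = 0.7762
R = sum of terms = 0.9779

0.9779


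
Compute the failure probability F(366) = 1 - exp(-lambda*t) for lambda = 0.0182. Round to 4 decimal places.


lambda = 0.0182, t = 366
lambda * t = 6.6612
exp(-6.6612) = 0.0013
F(t) = 1 - 0.0013
F(t) = 0.9987

0.9987


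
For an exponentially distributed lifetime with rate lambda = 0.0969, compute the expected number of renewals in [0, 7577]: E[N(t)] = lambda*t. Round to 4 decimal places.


lambda = 0.0969
t = 7577
E[N(t)] = lambda * t
E[N(t)] = 0.0969 * 7577
E[N(t)] = 734.2113

734.2113


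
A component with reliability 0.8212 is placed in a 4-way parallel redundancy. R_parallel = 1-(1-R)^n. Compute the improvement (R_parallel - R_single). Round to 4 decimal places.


R_single = 0.8212, n = 4
1 - R_single = 0.1788
(1 - R_single)^n = 0.1788^4 = 0.001
R_parallel = 1 - 0.001 = 0.999
Improvement = 0.999 - 0.8212
Improvement = 0.1778

0.1778


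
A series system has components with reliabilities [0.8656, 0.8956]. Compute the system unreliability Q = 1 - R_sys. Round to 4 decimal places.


Components: [0.8656, 0.8956]
After component 1: product = 0.8656
After component 2: product = 0.7752
R_sys = 0.7752
Q = 1 - 0.7752 = 0.2248

0.2248


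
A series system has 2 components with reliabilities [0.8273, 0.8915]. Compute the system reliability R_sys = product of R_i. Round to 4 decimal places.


Components: [0.8273, 0.8915]
After component 1 (R=0.8273): product = 0.8273
After component 2 (R=0.8915): product = 0.7375
R_sys = 0.7375

0.7375


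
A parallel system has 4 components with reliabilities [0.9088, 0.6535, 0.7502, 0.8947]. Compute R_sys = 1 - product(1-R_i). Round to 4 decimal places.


Components: [0.9088, 0.6535, 0.7502, 0.8947]
(1 - 0.9088) = 0.0912, running product = 0.0912
(1 - 0.6535) = 0.3465, running product = 0.0316
(1 - 0.7502) = 0.2498, running product = 0.0079
(1 - 0.8947) = 0.1053, running product = 0.0008
Product of (1-R_i) = 0.0008
R_sys = 1 - 0.0008 = 0.9992

0.9992
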